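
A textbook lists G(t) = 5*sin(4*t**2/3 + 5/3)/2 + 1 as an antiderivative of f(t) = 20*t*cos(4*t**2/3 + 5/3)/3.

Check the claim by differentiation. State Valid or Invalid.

d/dt[G] = 20*t*cos(4*t**2/3 + 5/3)/3
This equals f(t) exactly, so the claim holds.

Valid - differentiating G returns exactly f.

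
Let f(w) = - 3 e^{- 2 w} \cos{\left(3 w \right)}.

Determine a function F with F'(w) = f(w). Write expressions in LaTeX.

An antiderivative is F(w) = - \frac{9 e^{- 2 w} \sin{\left(3 w \right)}}{13} + \frac{6 e^{- 2 w} \cos{\left(3 w \right)}}{13}.

An antiderivative F(w) passes only if d/dw[F] lands on f(w) exactly.
Check: d/dw[- \frac{9 e^{- 2 w} \sin{\left(3 w \right)}}{13} + \frac{6 e^{- 2 w} \cos{\left(3 w \right)}}{13}] = - 3 e^{- 2 w} \cos{\left(3 w \right)} = f(w).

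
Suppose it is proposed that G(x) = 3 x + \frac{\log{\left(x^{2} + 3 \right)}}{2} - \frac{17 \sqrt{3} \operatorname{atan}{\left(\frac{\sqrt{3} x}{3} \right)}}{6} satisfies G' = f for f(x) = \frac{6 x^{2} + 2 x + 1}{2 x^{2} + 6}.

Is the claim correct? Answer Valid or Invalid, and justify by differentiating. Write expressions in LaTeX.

Valid - the claim checks out under differentiation.

d/dx[G] = \frac{6 x^{2} + 2 x + 1}{2 x^{2} + 6}
This equals f(x) exactly, so the claim holds.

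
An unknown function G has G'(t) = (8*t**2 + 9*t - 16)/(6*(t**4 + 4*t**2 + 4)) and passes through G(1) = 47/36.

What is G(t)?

G(t) = -4*t/(3*t**2 + 6) + 2 - 3/(4*t**2 + 8)

G'(t) has the shape u'v + uv' for u = 1/(t**2 + 2) and v = -4*t/3 - 3/4 — it is the derivative of the product u*v.
A general antiderivative is (-4*t/3 - 3/4)/(t**2 + 2) + C.
The condition gives C = 47/36 - (-25/36) = 2.
So G(t) = -4*t/(3*t**2 + 6) + 2 - 3/(4*t**2 + 8).
Check: d/dt[-4*t/(3*t**2 + 6) + 2 - 3/(4*t**2 + 8)] = (8*t**2 + 9*t - 16)/(6*t**4 + 24*t**2 + 24), which equals G'(t).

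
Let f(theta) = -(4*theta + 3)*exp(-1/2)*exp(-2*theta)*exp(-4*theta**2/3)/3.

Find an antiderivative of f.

An antiderivative is F(theta) = exp(-1/2)*exp(-2*theta)*exp(-4*theta**2/3)/2.

f matches the chain-rule pattern g'(h)*h' with inner function h(theta) = -4*theta**2/3 - 2*theta - 1/2; substituting u = h(theta) collapses the integral.
Check: d/dtheta[exp(-1/2)*exp(-2*theta)*exp(-4*theta**2/3)/2] = (-4*theta - 3)*exp(-1/2)*exp(-2*theta)*exp(-4*theta**2/3)/3, which equals f(theta).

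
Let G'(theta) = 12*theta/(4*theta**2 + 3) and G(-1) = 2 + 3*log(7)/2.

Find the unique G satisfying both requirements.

G'(theta) matches the chain-rule pattern g'(h)*h' with inner function h(theta) = 4*theta**2 + 3; substituting u = h(theta) collapses the integral.
A general antiderivative is 3*log(4*theta**2 + 3)/2 + C.
The condition gives C = 2 + 3*log(7)/2 - (3*log(7)/2) = 2.
So G(theta) = (3*log(4*theta**2 + 3) + 4)/2.
Check: d/dtheta[(3*log(4*theta**2 + 3) + 4)/2] = 12*theta/(4*theta**2 + 3) = G'(theta).

G(theta) = (3*log(4*theta**2 + 3) + 4)/2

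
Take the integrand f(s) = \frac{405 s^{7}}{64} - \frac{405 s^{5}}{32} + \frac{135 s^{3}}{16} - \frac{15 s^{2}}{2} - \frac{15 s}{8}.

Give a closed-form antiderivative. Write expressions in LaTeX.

The integrand splits into summands that can be handled one at a time.
Check: d/ds[\frac{405 s^{8}}{512} - \frac{135 s^{6}}{64} + \frac{135 s^{4}}{64} - \frac{5 s^{3}}{2} - \frac{15 s^{2}}{16}] = \frac{405 s^{7}}{64} - \frac{405 s^{5}}{32} + \frac{135 s^{3}}{16} - \frac{15 s^{2}}{2} - \frac{15 s}{8} = f(s).

An antiderivative is F(s) = \frac{405 s^{8}}{512} - \frac{135 s^{6}}{64} + \frac{135 s^{4}}{64} - \frac{5 s^{3}}{2} - \frac{15 s^{2}}{16}.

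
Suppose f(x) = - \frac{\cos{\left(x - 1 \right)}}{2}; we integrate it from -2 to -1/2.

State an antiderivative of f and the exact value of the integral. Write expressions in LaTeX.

Antiderivative: F(x) = - \frac{\sin{\left(x - 1 \right)}}{2}; value = - \frac{\sin{\left(3 \right)}}{2} + \frac{\sin{\left(\frac{3}{2} \right)}}{2}

Whatever form F(x) takes, F'(x) = f(x) is non-negotiable.
F(x) = - \frac{\sin{\left(x - 1 \right)}}{2} is an antiderivative of f.
Check: d/dx[- \frac{\sin{\left(x - 1 \right)}}{2}] = - \frac{\cos{\left(x - 1 \right)}}{2} = f(x).
F(-1/2) = \frac{\sin{\left(\frac{3}{2} \right)}}{2}; F(-2) = \frac{\sin{\left(3 \right)}}{2}.
Integral = F(-1/2) - F(-2) = - \frac{\sin{\left(3 \right)}}{2} + \frac{\sin{\left(\frac{3}{2} \right)}}{2}.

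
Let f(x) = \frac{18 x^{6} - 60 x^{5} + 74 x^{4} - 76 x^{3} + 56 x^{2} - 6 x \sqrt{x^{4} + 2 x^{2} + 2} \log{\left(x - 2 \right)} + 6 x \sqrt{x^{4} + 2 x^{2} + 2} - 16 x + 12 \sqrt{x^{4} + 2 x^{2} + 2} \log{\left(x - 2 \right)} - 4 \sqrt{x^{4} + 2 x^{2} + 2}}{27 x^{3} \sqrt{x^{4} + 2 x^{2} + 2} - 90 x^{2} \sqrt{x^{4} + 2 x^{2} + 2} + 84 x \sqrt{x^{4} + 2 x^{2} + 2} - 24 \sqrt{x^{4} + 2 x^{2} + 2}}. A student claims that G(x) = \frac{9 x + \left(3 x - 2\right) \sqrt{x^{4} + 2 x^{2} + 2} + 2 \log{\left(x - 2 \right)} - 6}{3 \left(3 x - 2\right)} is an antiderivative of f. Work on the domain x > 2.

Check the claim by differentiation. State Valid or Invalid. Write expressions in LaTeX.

Valid - the claim checks out under differentiation.

d/dx[G] = \frac{18 x^{6} - 60 x^{5} + 74 x^{4} - 76 x^{3} + 56 x^{2} - 6 x \sqrt{x^{4} + 2 x^{2} + 2} \log{\left(x - 2 \right)} + 6 x \sqrt{x^{4} + 2 x^{2} + 2} - 16 x + 12 \sqrt{x^{4} + 2 x^{2} + 2} \log{\left(x - 2 \right)} - 4 \sqrt{x^{4} + 2 x^{2} + 2}}{27 x^{3} \sqrt{x^{4} + 2 x^{2} + 2} - 90 x^{2} \sqrt{x^{4} + 2 x^{2} + 2} + 84 x \sqrt{x^{4} + 2 x^{2} + 2} - 24 \sqrt{x^{4} + 2 x^{2} + 2}}
This equals f(x) exactly, so the claim holds.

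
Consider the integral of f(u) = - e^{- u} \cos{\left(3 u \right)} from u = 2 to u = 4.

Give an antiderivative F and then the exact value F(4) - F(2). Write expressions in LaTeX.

Antiderivative: F(u) = \frac{\left(- 3 \sin{\left(3 u \right)} + \cos{\left(3 u \right)}\right) e^{- u}}{10}; value = - \frac{\cos{\left(6 \right)}}{10 e^{2}} + \frac{3 \sin{\left(6 \right)}}{10 e^{2}} + \frac{\cos{\left(12 \right)}}{10 e^{4}} - \frac{3 \sin{\left(12 \right)}}{10 e^{4}}

Recover f(u) by differentiating a candidate F(u); any mismatch rules it out.
F(u) = \frac{\left(- 3 \sin{\left(3 u \right)} + \cos{\left(3 u \right)}\right) e^{- u}}{10} is an antiderivative of f.
Check: d/du[\frac{\left(- 3 \sin{\left(3 u \right)} + \cos{\left(3 u \right)}\right) e^{- u}}{10}] = - e^{- u} \cos{\left(3 u \right)} = f(u).
F(4) = \frac{\cos{\left(12 \right)}}{10 e^{4}} - \frac{3 \sin{\left(12 \right)}}{10 e^{4}}; F(2) = - \frac{3 \sin{\left(6 \right)}}{10 e^{2}} + \frac{\cos{\left(6 \right)}}{10 e^{2}}.
Integral = F(4) - F(2) = - \frac{\cos{\left(6 \right)}}{10 e^{2}} + \frac{3 \sin{\left(6 \right)}}{10 e^{2}} + \frac{\cos{\left(12 \right)}}{10 e^{4}} - \frac{3 \sin{\left(12 \right)}}{10 e^{4}}.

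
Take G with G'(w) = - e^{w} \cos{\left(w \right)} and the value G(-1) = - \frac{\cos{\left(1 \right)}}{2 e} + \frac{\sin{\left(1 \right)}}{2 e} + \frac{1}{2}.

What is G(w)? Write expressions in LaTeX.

Recover the given G'(w) by differentiating a candidate G(w); any mismatch rules it out.
A general antiderivative is - \frac{e^{w} \sin{\left(w \right)}}{2} - \frac{e^{w} \cos{\left(w \right)}}{2} + C.
The condition gives C = - \frac{\cos{\left(1 \right)}}{2 e} + \frac{\sin{\left(1 \right)}}{2 e} + \frac{1}{2} - (- \frac{\cos{\left(1 \right)}}{2 e} + \frac{\sin{\left(1 \right)}}{2 e}) = \frac{1}{2}.
So G(w) = - \frac{e^{w} \sin{\left(w \right)} + e^{w} \cos{\left(w \right)} - 1}{2}.
Check: d/dw[- \frac{e^{w} \sin{\left(w \right)} + e^{w} \cos{\left(w \right)} - 1}{2}] = - e^{w} \cos{\left(w \right)} = G'(w).

G(w) = - \frac{e^{w} \sin{\left(w \right)} + e^{w} \cos{\left(w \right)} - 1}{2}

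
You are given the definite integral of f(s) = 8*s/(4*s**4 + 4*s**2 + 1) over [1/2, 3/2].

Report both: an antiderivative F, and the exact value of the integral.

f matches the chain-rule pattern g'(h)*h' with inner function h(s) = 4*s**2 + 2; substituting u = h(s) collapses the integral.
F(s) = -4/(4*s**2 + 2) is an antiderivative of f.
Check: d/ds[-4/(4*s**2 + 2)] = 8*s/(4*s**4 + 4*s**2 + 1) = f(s).
F(3/2) = -4/11; F(1/2) = -4/3.
Integral = F(3/2) - F(1/2) = 32/33.

Antiderivative: F(s) = -4/(4*s**2 + 2); value = 32/33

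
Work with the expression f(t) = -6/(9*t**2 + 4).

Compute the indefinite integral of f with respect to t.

F(t) = -atan(3*t/2) + C

For F(t) to be correct the identity F'(t) - f(t) = 0 must hold.
Check: d/dt[-atan(3*t/2)] = -6/(9*t**2 + 4) = f(t).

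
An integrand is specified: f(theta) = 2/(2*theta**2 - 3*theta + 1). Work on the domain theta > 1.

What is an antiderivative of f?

An antiderivative is F(theta) = 2*(log(theta - 1) - log(theta - 1/2)).

The denominator factors as (theta - 1)*(2*theta - 1); partial fractions split f into directly integrable pieces: -4/(2*theta - 1) + 2/(theta - 1).
Check: d/dtheta[2*(log(theta - 1) - log(theta - 1/2))] = 2/(2*theta**2 - 3*theta + 1) = f(theta).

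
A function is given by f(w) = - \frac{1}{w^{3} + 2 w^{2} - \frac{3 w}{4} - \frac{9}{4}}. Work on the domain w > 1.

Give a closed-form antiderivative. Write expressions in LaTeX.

Factor the denominator (\left(w - 1\right) \left(2 w + 3\right)^{2}) and decompose: f = \frac{8}{25 \left(2 w + 3\right)} + \frac{8}{5 \left(2 w + 3\right)^{2}} - \frac{4}{25 \left(w - 1\right)}; each piece integrates to a log, atan, or power term.
Check: d/dw[\frac{- 8 w \log{\left(w - 1 \right)} + 8 w \log{\left(w + \frac{3}{2} \right)} - 12 \log{\left(w - 1 \right)} + 12 \log{\left(w + \frac{3}{2} \right)} - 20}{50 w + 75}] = - \frac{4}{4 w^{3} + 8 w^{2} - 3 w - 9}, which equals f(w).

An antiderivative is F(w) = \frac{- 8 w \log{\left(w - 1 \right)} + 8 w \log{\left(w + \frac{3}{2} \right)} - 12 \log{\left(w - 1 \right)} + 12 \log{\left(w + \frac{3}{2} \right)} - 20}{50 w + 75}.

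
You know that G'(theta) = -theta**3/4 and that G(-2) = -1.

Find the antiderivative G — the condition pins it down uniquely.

A candidate passes only if d/dtheta[G] lands on the given G'(theta) exactly.
A general antiderivative is -theta**4/16 + C.
The condition gives C = -1 - (-1) = 0.
So G(theta) = -theta**4/16.
Check: d/dtheta[-theta**4/16] = -theta**3/4 = G'(theta).

G(theta) = -theta**4/16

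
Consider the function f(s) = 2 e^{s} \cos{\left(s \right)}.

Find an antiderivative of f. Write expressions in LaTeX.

An antiderivative is F(s) = e^{s} \sin{\left(s \right)} + e^{s} \cos{\left(s \right)}.

Any candidate F(s) must reproduce f(s) exactly when differentiated.
Check: d/ds[e^{s} \sin{\left(s \right)} + e^{s} \cos{\left(s \right)}] = 2 e^{s} \cos{\left(s \right)} = f(s).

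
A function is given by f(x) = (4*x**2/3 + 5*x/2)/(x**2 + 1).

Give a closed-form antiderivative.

A first test for any F(x): its x-derivative must equal f(x) identically.
Check: d/dx[(16*x + 15*log(x**2 + 1) - 16*atan(x))/12] = (8*x**2 + 15*x)/(6*x**2 + 6), which equals f(x).

An antiderivative is F(x) = (16*x + 15*log(x**2 + 1) - 16*atan(x))/12.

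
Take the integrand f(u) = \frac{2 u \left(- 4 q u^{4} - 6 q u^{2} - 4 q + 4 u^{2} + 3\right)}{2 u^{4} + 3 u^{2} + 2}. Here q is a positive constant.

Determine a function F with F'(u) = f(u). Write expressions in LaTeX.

An antiderivative F(u) passes only if d/du[F] lands on f(u) exactly.
Check: d/du[- 2 q u^{2} + \log{\left(u^{4} + \frac{3 u^{2}}{2} + 1 \right)}] = \frac{- 8 q u^{5} - 12 q u^{3} - 8 q u + 8 u^{3} + 6 u}{2 u^{4} + 3 u^{2} + 2}, which equals f(u).

An antiderivative is F(u) = - 2 q u^{2} + \log{\left(u^{4} + \frac{3 u^{2}}{2} + 1 \right)}.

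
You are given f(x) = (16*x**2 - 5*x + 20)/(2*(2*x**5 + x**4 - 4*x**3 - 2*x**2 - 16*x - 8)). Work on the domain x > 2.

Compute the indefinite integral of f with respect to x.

F(x) = 37*log(x - 2)/120 - 106*log(x + 1/2)/135 + 47*log(x + 2)/72 - 19*log(x**2 + 2)/216 + 4*sqrt(2)*atan(sqrt(2)*x/2)/27 + C

Factor the denominator (2*(x - 2)*(x + 2)*(2*x + 1)*(x**2 + 2)) and decompose: f = -(19*x - 32)/(108*(x**2 + 2)) - 212/(135*(2*x + 1)) + 47/(72*(x + 2)) + 37/(120*(x - 2)); each piece integrates to a log, atan, or power term.
Check: d/dx[37*log(x - 2)/120 - 106*log(x + 1/2)/135 + 47*log(x + 2)/72 - 19*log(x**2 + 2)/216 + 4*sqrt(2)*atan(sqrt(2)*x/2)/27] = (16*x**2 - 5*x + 20)/(4*x**5 + 2*x**4 - 8*x**3 - 4*x**2 - 32*x - 16), which equals f(x).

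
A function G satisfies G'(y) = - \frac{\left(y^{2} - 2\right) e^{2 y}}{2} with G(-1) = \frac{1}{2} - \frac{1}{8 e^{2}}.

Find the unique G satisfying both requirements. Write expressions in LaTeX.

Recognize the product-rule pattern: G'(y) = u'v + uv' with u = - \frac{y^{2}}{4} + \frac{y}{4} + \frac{3}{8}, v = e^{2 y}, so integration by parts undoes it.
A general antiderivative is \frac{\left(- 2 y^{2} + 2 y + 3\right) e^{2 y}}{8} + C.
The condition gives C = \frac{1}{2} - \frac{1}{8 e^{2}} - (- \frac{1}{8 e^{2}}) = \frac{1}{2}.
So G(y) = - \frac{y^{2} e^{2 y}}{4} + \frac{y e^{2 y}}{4} + \frac{3 e^{2 y}}{8} + \frac{1}{2}.
Check: d/dy[- \frac{y^{2} e^{2 y}}{4} + \frac{y e^{2 y}}{4} + \frac{3 e^{2 y}}{8} + \frac{1}{2}] = - \frac{y^{2} e^{2 y}}{2} + e^{2 y}, which equals G'(y).

G(y) = - \frac{y^{2} e^{2 y}}{4} + \frac{y e^{2 y}}{4} + \frac{3 e^{2 y}}{8} + \frac{1}{2}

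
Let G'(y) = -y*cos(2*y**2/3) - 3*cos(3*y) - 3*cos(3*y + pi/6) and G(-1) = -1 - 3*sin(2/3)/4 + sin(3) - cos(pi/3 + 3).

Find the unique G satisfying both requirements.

G(y) = -sin(3*y) - 3*sin(2*y**2/3)/4 - sin(3*y + pi/6) - 1

The integrand splits into summands that can be handled one at a time.
A general antiderivative is -sin(3*y) - 3*sin(2*y**2/3)/4 - sin(3*y + pi/6) + C.
The condition gives C = -1 - 3*sin(2/3)/4 + sin(3) - cos(pi/3 + 3) - (-3*sin(2/3)/4 + sin(3) - cos(pi/3 + 3)) = -1.
So G(y) = -sin(3*y) - 3*sin(2*y**2/3)/4 - sin(3*y + pi/6) - 1.
Check: d/dy[-sin(3*y) - 3*sin(2*y**2/3)/4 - sin(3*y + pi/6) - 1] = -y*cos(2*y**2/3) - 3*cos(3*y) - 3*cos(3*y + pi/6) = G'(y).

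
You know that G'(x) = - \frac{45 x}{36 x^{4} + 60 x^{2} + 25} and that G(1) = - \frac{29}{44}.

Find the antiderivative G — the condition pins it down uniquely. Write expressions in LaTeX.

The substitution u = 2 x^{2} + \frac{5}{3} works: G'(x) is exactly (dG/du)*(du/dx) for that inner function.
A general antiderivative is \frac{5}{4 \left(2 x^{2} + \frac{5}{3}\right)} + C.
The condition gives C = - \frac{29}{44} - (\frac{15}{44}) = -1.
So G(x) = -1 + \frac{5}{4 \left(2 x^{2} + \frac{5}{3}\right)}.
Check: d/dx[-1 + \frac{5}{4 \left(2 x^{2} + \frac{5}{3}\right)}] = - \frac{45 x}{36 x^{4} + 60 x^{2} + 25} = G'(x).

G(x) = -1 + \frac{5}{4 \left(2 x^{2} + \frac{5}{3}\right)}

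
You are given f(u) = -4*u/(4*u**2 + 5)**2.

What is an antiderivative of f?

The substitution w = 4*u**2 + 5 works: f is exactly (dF/dw)*(dw/du) for that inner function.
Check: d/du[1/(8*u**2 + 10)] = -4*u/(16*u**4 + 40*u**2 + 25), which equals f(u).

An antiderivative is F(u) = 1/(8*u**2 + 10).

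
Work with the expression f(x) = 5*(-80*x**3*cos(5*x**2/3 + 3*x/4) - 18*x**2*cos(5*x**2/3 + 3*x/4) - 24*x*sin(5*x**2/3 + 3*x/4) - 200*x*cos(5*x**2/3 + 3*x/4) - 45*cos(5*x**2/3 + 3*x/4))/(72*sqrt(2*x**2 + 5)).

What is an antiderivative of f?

An antiderivative is F(x) = -5*sqrt(2*x**2 + 5)*sin(5*x**2/3 + 3*x/4)/6.

f has the shape u'v + uv' for u = -5*sqrt(2*x**2 + 5)/6 and v = sin(5*x**2/3 + 3*x/4) — it is the derivative of the product u*v.
Check: d/dx[-5*sqrt(2*x**2 + 5)*sin(5*x**2/3 + 3*x/4)/6] = (-400*x**3*cos(5*x**2/3 + 3*x/4) - 90*x**2*cos(5*x**2/3 + 3*x/4) - 120*x*sin(5*x**2/3 + 3*x/4) - 1000*x*cos(5*x**2/3 + 3*x/4) - 225*cos(5*x**2/3 + 3*x/4))/(72*sqrt(2*x**2 + 5)), which equals f(x).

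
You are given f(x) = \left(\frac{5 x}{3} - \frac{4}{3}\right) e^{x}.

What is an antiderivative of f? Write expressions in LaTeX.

Recognize the product-rule pattern: f = u'v + uv' with u = \frac{5 x}{3} - 3, v = e^{x}, so integration by parts undoes it.
Check: d/dx[\frac{\left(5 x - 9\right) e^{x}}{3}] = \frac{5 x e^{x}}{3} - \frac{4 e^{x}}{3}, which equals f(x).

An antiderivative is F(x) = \frac{\left(5 x - 9\right) e^{x}}{3}.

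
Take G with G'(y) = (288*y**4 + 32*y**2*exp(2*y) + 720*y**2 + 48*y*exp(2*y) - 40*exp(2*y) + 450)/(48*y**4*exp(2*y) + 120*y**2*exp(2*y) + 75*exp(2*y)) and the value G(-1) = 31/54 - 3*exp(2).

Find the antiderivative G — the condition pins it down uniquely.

The proposed G(y) is checked by its d/dy: the result must match the given G'(y).
A general antiderivative is (-4*y/3 - 1)/(2*y**2 + 5/2) - 3*exp(-2*y) + C.
The condition gives C = 31/54 - 3*exp(2) - (2/27 - 3*exp(2)) = 1/2.
So G(y) = (-4*y/3 - 1)/(2*y**2 + 5/2) + 1/2 - 3*exp(-2*y).
Check: d/dy[(-4*y/3 - 1)/(2*y**2 + 5/2) + 1/2 - 3*exp(-2*y)] = (288*y**4 + 32*y**2*exp(2*y) + 720*y**2 + 48*y*exp(2*y) - 40*exp(2*y) + 450)/(48*y**4*exp(2*y) + 120*y**2*exp(2*y) + 75*exp(2*y)) = G'(y).

G(y) = (-4*y/3 - 1)/(2*y**2 + 5/2) + 1/2 - 3*exp(-2*y)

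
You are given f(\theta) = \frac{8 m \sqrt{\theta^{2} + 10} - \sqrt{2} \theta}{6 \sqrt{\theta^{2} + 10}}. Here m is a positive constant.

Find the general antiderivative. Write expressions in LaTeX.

F(\theta) = \frac{\sqrt{2} \left(4 \sqrt{2} m \theta - \sqrt{\theta^{2} + 10}\right)}{6} + C

A candidate is checked by its d/d\theta: the result must match f(\theta).
Check: d/d\theta[\frac{\sqrt{2} \left(4 \sqrt{2} m \theta - \sqrt{\theta^{2} + 10}\right)}{6}] = \frac{8 m \sqrt{\theta^{2} + 10} - \sqrt{2} \theta}{6 \sqrt{\theta^{2} + 10}} = f(\theta).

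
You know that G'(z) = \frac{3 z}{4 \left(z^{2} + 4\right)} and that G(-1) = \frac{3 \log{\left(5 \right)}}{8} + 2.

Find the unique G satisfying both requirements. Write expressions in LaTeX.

G'(z) matches the chain-rule pattern g'(h)*h' with inner function h(z) = z^{2} + 4; substituting u = h(z) collapses the integral.
A general antiderivative is \frac{3 \log{\left(z^{2} + 4 \right)}}{8} + C.
The condition gives C = \frac{3 \log{\left(5 \right)}}{8} + 2 - (\frac{3 \log{\left(5 \right)}}{8}) = 2.
So G(z) = \frac{3 \log{\left(z^{2} + 4 \right)} + 16}{8}.
Check: d/dz[\frac{3 \log{\left(z^{2} + 4 \right)} + 16}{8}] = \frac{3 z}{4 z^{2} + 16}, which equals G'(z).

G(z) = \frac{3 \log{\left(z^{2} + 4 \right)} + 16}{8}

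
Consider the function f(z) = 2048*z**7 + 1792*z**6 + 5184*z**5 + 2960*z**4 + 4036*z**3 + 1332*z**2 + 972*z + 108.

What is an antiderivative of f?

The substitution u = -4*z**2 - z - 3 works: f is exactly (dF/du)*(du/dz) for that inner function.
Check: d/dz[(4*z**2 + z + 3)**4] = 2048*z**7 + 1792*z**6 + 5184*z**5 + 2960*z**4 + 4036*z**3 + 1332*z**2 + 972*z + 108 = f(z).

An antiderivative is F(z) = (4*z**2 + z + 3)**4.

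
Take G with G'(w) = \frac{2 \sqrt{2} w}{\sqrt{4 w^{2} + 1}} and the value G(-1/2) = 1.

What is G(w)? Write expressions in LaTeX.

The substitution u = 2 w^{2} + \frac{1}{2} works: G'(w) is exactly (dG/du)*(du/dw) for that inner function.
A general antiderivative is \sqrt{2 w^{2} + \frac{1}{2}} + C.
The condition gives C = 1 - (1) = 0.
So G(w) = \sqrt{2 w^{2} + \frac{1}{2}}.
Check: d/dw[\sqrt{2 w^{2} + \frac{1}{2}}] = \frac{2 \sqrt{2} w}{\sqrt{4 w^{2} + 1}} = G'(w).

G(w) = \sqrt{2 w^{2} + \frac{1}{2}}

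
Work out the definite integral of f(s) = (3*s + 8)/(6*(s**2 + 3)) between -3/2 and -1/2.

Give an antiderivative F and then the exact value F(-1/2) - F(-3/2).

Antiderivative: F(s) = log(s**2 + 3)/4 + 4*sqrt(3)*atan(sqrt(3)*s/3)/9; value = -log(21/4)/4 - 4*sqrt(3)*atan(sqrt(3)/6)/9 + log(13/4)/4 + 4*sqrt(3)*atan(sqrt(3)/2)/9

For F(s) to be correct the identity F'(s) - f(s) = 0 must hold.
F(s) = log(s**2 + 3)/4 + 4*sqrt(3)*atan(sqrt(3)*s/3)/9 is an antiderivative of f.
Check: d/ds[log(s**2 + 3)/4 + 4*sqrt(3)*atan(sqrt(3)*s/3)/9] = (3*s + 8)/(6*s**2 + 18), which equals f(s).
F(-1/2) = -4*sqrt(3)*atan(sqrt(3)/6)/9 + log(13/4)/4; F(-3/2) = -4*sqrt(3)*atan(sqrt(3)/2)/9 + log(21/4)/4.
Integral = F(-1/2) - F(-3/2) = -log(21/4)/4 - 4*sqrt(3)*atan(sqrt(3)/6)/9 + log(13/4)/4 + 4*sqrt(3)*atan(sqrt(3)/2)/9.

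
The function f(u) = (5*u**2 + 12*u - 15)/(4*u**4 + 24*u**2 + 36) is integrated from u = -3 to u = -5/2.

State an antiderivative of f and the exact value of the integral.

Antiderivative: F(u) = -5*u/(4*u**2 + 12) - 3/(2*u**2 + 6); value = -7/592

Recognize the product-rule pattern: f = v'r + vr' with v = 1/(u**2 + 3), r = -5*u/4 - 3/2, so integration by parts undoes it.
F(u) = -5*u/(4*u**2 + 12) - 3/(2*u**2 + 6) is an antiderivative of f.
Check: d/du[-5*u/(4*u**2 + 12) - 3/(2*u**2 + 6)] = (5*u**2 + 12*u - 15)/(4*u**4 + 24*u**2 + 36) = f(u).
F(-5/2) = 13/74; F(-3) = 3/16.
Integral = F(-5/2) - F(-3) = -7/592.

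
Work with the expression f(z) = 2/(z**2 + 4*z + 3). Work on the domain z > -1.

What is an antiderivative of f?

An antiderivative is F(z) = log(z + 1) - log(z + 3).

Factor the denominator ((z + 1)*(z + 3)) and decompose: f = -1/(z + 3) + 1/(z + 1); each piece integrates to a log, atan, or power term.
Check: d/dz[log(z + 1) - log(z + 3)] = 2/(z**2 + 4*z + 3) = f(z).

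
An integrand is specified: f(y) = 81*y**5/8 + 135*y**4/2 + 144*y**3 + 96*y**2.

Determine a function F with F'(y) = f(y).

An antiderivative is F(y) = 4*(3*y**2/4 + 2*y)**3.

f matches the chain-rule pattern g'(h)*h' with inner function h(y) = 3*y**2/4 + 2*y; substituting u = h(y) collapses the integral.
Check: d/dy[4*(3*y**2/4 + 2*y)**3] = 81*y**5/8 + 135*y**4/2 + 144*y**3 + 96*y**2 = f(y).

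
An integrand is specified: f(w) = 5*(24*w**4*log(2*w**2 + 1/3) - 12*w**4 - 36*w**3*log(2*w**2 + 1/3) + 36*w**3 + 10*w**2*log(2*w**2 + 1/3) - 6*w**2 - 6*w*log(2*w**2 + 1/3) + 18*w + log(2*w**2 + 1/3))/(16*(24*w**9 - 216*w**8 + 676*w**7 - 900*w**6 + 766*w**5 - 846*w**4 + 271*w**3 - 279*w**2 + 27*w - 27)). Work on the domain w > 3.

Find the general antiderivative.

Check any antiderivative F(w) by computing F'(w) and comparing it with f(w).
Check: d/dw[-5*log(2*w**2 + 1/3)/(64*w**4 - 384*w**3 + 608*w**2 - 192*w + 288)] = (120*w**4*log(2*w**2 + 1/3) - 60*w**4 - 180*w**3*log(2*w**2 + 1/3) + 180*w**3 + 50*w**2*log(2*w**2 + 1/3) - 30*w**2 - 30*w*log(2*w**2 + 1/3) + 90*w + 5*log(2*w**2 + 1/3))/(384*w**9 - 3456*w**8 + 10816*w**7 - 14400*w**6 + 12256*w**5 - 13536*w**4 + 4336*w**3 - 4464*w**2 + 432*w - 432), which equals f(w).

F(w) = -5*log(2*w**2 + 1/3)/(64*w**4 - 384*w**3 + 608*w**2 - 192*w + 288) + C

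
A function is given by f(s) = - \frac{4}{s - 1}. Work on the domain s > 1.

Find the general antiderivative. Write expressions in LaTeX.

F(s) = - 4 \log{\left(3 s - 3 \right)} + C

Recover f(s) by differentiating a candidate F(s); any mismatch rules it out.
Check: d/ds[- 4 \log{\left(3 s - 3 \right)}] = - \frac{4}{s - 1} = f(s).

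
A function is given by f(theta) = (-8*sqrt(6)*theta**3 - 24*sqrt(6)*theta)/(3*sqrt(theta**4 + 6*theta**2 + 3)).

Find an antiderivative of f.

f matches the chain-rule pattern g'(h)*h' with inner function h(theta) = 2*theta**4/3 + 4*theta**2 + 2; substituting u = h(theta) collapses the integral.
Check: d/dtheta[-4*sqrt(2*theta**4/3 + 4*theta**2 + 2)] = (-8*sqrt(6)*theta**3 - 24*sqrt(6)*theta)/(3*sqrt(theta**4 + 6*theta**2 + 3)) = f(theta).

An antiderivative is F(theta) = -4*sqrt(2*theta**4/3 + 4*theta**2 + 2).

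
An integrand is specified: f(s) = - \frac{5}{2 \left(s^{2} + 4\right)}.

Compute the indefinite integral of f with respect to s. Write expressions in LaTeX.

Differentiate the proposed F(s) back; it has to land on f(s) exactly.
Check: d/ds[- \frac{5 \operatorname{atan}{\left(\frac{s}{2} \right)}}{4}] = - \frac{5}{2 s^{2} + 8}, which equals f(s).

F(s) = - \frac{5 \operatorname{atan}{\left(\frac{s}{2} \right)}}{4} + C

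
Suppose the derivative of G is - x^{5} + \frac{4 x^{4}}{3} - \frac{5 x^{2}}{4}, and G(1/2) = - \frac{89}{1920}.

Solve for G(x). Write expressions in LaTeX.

G(x) = - \frac{x^{6}}{6} + \frac{4 x^{5}}{15} - \frac{5 x^{3}}{12}

Integrate term by term and add the pieces.
A general antiderivative is - \frac{x^{6}}{6} + \frac{4 x^{5}}{15} - \frac{5 x^{3}}{12} + C.
The condition gives C = - \frac{89}{1920} - (- \frac{89}{1920}) = 0.
So G(x) = - \frac{x^{6}}{6} + \frac{4 x^{5}}{15} - \frac{5 x^{3}}{12}.
Check: d/dx[- \frac{x^{6}}{6} + \frac{4 x^{5}}{15} - \frac{5 x^{3}}{12}] = - x^{5} + \frac{4 x^{4}}{3} - \frac{5 x^{2}}{4} = G'(x).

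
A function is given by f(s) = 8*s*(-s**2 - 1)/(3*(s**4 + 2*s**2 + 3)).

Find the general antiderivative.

F(s) = -2*log(s**4 + 2*s**2 + 3)/3 + C

The substitution u = s**4 + 2*s**2 + 3 works: f is exactly (dF/du)*(du/ds) for that inner function.
Check: d/ds[-2*log(s**4 + 2*s**2 + 3)/3] = (-8*s**3 - 8*s)/(3*s**4 + 6*s**2 + 9), which equals f(s).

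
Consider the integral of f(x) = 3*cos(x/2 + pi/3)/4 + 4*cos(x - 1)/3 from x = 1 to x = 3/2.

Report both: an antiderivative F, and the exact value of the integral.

The integrand splits into summands that can be handled one at a time.
F(x) = 3*sin(x/2 + pi/3)/2 + 4*sin(x - 1)/3 is an antiderivative of f.
Check: d/dx[3*sin(x/2 + pi/3)/2 + 4*sin(x - 1)/3] = 3*cos(x/2 + pi/3)/4 + 4*cos(x - 1)/3 = f(x).
F(3/2) = 4*sin(1/2)/3 + 3*sin(3/4 + pi/3)/2; F(1) = 3*sin(1/2 + pi/3)/2.
Integral = F(3/2) - F(1) = -3*sin(1/2 + pi/3)/2 + 4*sin(1/2)/3 + 3*sin(3/4 + pi/3)/2.

Antiderivative: F(x) = 3*sin(x/2 + pi/3)/2 + 4*sin(x - 1)/3; value = -3*sin(1/2 + pi/3)/2 + 4*sin(1/2)/3 + 3*sin(3/4 + pi/3)/2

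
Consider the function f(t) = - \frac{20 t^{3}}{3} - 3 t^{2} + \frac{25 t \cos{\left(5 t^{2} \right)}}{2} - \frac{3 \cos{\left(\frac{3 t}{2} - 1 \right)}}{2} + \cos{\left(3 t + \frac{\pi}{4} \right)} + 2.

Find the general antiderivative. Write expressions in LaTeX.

Integrate term by term and add the pieces.
Check: d/dt[- \frac{5 t^{4}}{3} - t^{3} + 2 t + \frac{5 \sin{\left(5 t^{2} \right)}}{4} - \sin{\left(\frac{3 t}{2} - 1 \right)} + \frac{\sin{\left(3 t + \frac{\pi}{4} \right)}}{3}] = - \frac{20 t^{3}}{3} - 3 t^{2} + \frac{25 t \cos{\left(5 t^{2} \right)}}{2} - \frac{3 \cos{\left(\frac{3 t}{2} - 1 \right)}}{2} + \cos{\left(3 t + \frac{\pi}{4} \right)} + 2 = f(t).

F(t) = - \frac{5 t^{4}}{3} - t^{3} + 2 t + \frac{5 \sin{\left(5 t^{2} \right)}}{4} - \sin{\left(\frac{3 t}{2} - 1 \right)} + \frac{\sin{\left(3 t + \frac{\pi}{4} \right)}}{3} + C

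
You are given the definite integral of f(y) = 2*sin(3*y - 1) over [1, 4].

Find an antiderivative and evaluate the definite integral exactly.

Antiderivative: F(y) = -2*cos(3*y - 1)/3; value = 2*cos(2)/3 - 2*cos(11)/3

Any candidate F(y) must reproduce f(y) exactly when differentiated.
F(y) = -2*cos(3*y - 1)/3 is an antiderivative of f.
Check: d/dy[-2*cos(3*y - 1)/3] = 2*sin(3*y - 1) = f(y).
F(4) = -2*cos(11)/3; F(1) = -2*cos(2)/3.
Integral = F(4) - F(1) = 2*cos(2)/3 - 2*cos(11)/3.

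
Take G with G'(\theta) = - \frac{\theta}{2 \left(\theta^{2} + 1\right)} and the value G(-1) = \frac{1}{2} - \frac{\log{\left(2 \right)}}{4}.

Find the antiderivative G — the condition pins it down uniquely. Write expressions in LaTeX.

The substitution u = \theta^{2} + 1 works: G'(\theta) is exactly (dG/du)*(du/d\theta) for that inner function.
A general antiderivative is - \frac{\log{\left(\theta^{2} + 1 \right)}}{4} + C.
The condition gives C = \frac{1}{2} - \frac{\log{\left(2 \right)}}{4} - (- \frac{\log{\left(2 \right)}}{4}) = \frac{1}{2}.
So G(\theta) = \frac{1}{2} - \frac{\log{\left(\theta^{2} + 1 \right)}}{4}.
Check: d/d\theta[\frac{1}{2} - \frac{\log{\left(\theta^{2} + 1 \right)}}{4}] = - \frac{\theta}{2 \theta^{2} + 2}, which equals G'(\theta).

G(\theta) = \frac{1}{2} - \frac{\log{\left(\theta^{2} + 1 \right)}}{4}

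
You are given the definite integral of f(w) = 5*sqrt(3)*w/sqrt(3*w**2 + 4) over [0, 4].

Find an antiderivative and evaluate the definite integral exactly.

f matches the chain-rule pattern g'(h)*h' with inner function h(w) = w**2 + 4/3; substituting u = h(w) collapses the integral.
F(w) = 5*sqrt(w**2 + 4/3) is an antiderivative of f.
Check: d/dw[5*sqrt(w**2 + 4/3)] = 5*sqrt(3)*w/sqrt(3*w**2 + 4) = f(w).
F(4) = 10*sqrt(39)/3; F(0) = 10*sqrt(3)/3.
Integral = F(4) - F(0) = -10*sqrt(3)/3 + 10*sqrt(39)/3.

Antiderivative: F(w) = 5*sqrt(w**2 + 4/3); value = -10*sqrt(3)/3 + 10*sqrt(39)/3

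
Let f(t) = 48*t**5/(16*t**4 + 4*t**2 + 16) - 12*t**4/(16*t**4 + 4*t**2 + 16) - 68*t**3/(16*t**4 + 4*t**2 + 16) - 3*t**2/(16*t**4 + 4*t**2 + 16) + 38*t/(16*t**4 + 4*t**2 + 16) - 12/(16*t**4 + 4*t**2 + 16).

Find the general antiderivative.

F(t) = (6*t**2 - 3*t - 5*log(2*t**4 + t**2/2 + 2) - 3)/4 + C

The integrand splits into summands that can be handled one at a time.
Check: d/dt[(6*t**2 - 3*t - 5*log(2*t**4 + t**2/2 + 2) - 3)/4] = (48*t**5 - 12*t**4 - 68*t**3 - 3*t**2 + 38*t - 12)/(16*t**4 + 4*t**2 + 16), which equals f(t).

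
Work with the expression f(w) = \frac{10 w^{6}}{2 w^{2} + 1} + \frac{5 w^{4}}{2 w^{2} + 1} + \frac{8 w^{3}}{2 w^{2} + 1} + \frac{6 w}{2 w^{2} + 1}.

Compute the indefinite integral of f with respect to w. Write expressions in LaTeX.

F(w) = w^{5} + 2 w^{2} + \frac{\log{\left(4 w^{2} + 2 \right)}}{2} + C

Integrate term by term and add the pieces.
Check: d/dw[w^{5} + 2 w^{2} + \frac{\log{\left(4 w^{2} + 2 \right)}}{2}] = \frac{10 w^{6} + 5 w^{4} + 8 w^{3} + 6 w}{2 w^{2} + 1}, which equals f(w).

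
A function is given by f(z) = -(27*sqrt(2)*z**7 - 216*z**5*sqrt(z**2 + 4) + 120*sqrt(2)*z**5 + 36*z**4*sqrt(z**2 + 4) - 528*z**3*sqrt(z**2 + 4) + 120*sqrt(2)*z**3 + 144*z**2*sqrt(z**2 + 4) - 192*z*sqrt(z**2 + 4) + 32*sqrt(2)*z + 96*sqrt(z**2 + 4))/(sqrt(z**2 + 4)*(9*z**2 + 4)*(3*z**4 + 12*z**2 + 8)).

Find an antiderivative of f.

For F(z) to be correct the identity F'(z) - f(z) = 0 must hold.
Check: d/dz[-sqrt(2)*sqrt(z**2 + 4) + 2*log(z**4/2 + 2*z**2 + 4/3) - 2*atan(3*z/2)] = (-27*sqrt(2)*z**7 + 216*z**5*sqrt(z**2 + 4) - 120*sqrt(2)*z**5 - 36*z**4*sqrt(z**2 + 4) + 528*z**3*sqrt(z**2 + 4) - 120*sqrt(2)*z**3 - 144*z**2*sqrt(z**2 + 4) + 192*z*sqrt(z**2 + 4) - 32*sqrt(2)*z - 96*sqrt(z**2 + 4))/(27*z**6*sqrt(z**2 + 4) + 120*z**4*sqrt(z**2 + 4) + 120*z**2*sqrt(z**2 + 4) + 32*sqrt(z**2 + 4)), which equals f(z).

An antiderivative is F(z) = -sqrt(2)*sqrt(z**2 + 4) + 2*log(z**4/2 + 2*z**2 + 4/3) - 2*atan(3*z/2).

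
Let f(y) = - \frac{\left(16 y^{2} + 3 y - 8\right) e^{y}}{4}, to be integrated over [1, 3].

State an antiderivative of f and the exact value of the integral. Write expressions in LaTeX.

Recognize the product-rule pattern: f = u'v + uv' with u = - 4 y^{2} + \frac{29 y}{4} - \frac{21}{4}, v = e^{y}, so integration by parts undoes it.
F(y) = - \frac{\left(16 y^{2} - 29 y + 21\right) e^{y}}{4} is an antiderivative of f.
Check: d/dy[- \frac{\left(16 y^{2} - 29 y + 21\right) e^{y}}{4}] = - 4 y^{2} e^{y} - \frac{3 y e^{y}}{4} + 2 e^{y}, which equals f(y).
F(3) = - \frac{39 e^{3}}{2}; F(1) = - 2 e.
Integral = F(3) - F(1) = - \frac{39 e^{3}}{2} + 2 e.

Antiderivative: F(y) = - \frac{\left(16 y^{2} - 29 y + 21\right) e^{y}}{4}; value = - \frac{39 e^{3}}{2} + 2 e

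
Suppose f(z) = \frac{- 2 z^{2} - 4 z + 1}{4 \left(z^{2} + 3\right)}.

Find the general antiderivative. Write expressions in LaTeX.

F(z) = - \frac{6 z + 6 \log{\left(z^{2} + 3 \right)} - 7 \sqrt{3} \operatorname{atan}{\left(\frac{\sqrt{3} z}{3} \right)}}{12} + C

A candidate is checked by its d/dz: the result must match f(z).
Check: d/dz[- \frac{6 z + 6 \log{\left(z^{2} + 3 \right)} - 7 \sqrt{3} \operatorname{atan}{\left(\frac{\sqrt{3} z}{3} \right)}}{12}] = \frac{- 2 z^{2} - 4 z + 1}{4 z^{2} + 12}, which equals f(z).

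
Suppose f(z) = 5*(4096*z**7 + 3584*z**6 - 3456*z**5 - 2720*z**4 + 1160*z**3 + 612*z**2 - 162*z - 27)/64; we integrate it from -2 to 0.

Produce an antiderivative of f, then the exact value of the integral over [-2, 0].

Antiderivative: F(z) = 40*z**8 + 40*z**7 - 45*z**6 - 85*z**5/2 + 725*z**4/32 + 255*z**3/16 - 405*z**2/64 - 135*z/64; value = -122045/32

f matches the chain-rule pattern g'(h)*h' with inner function h(z) = -2*z**2 - z/2 + 3/4; substituting u = h(z) collapses the integral.
F(z) = 40*z**8 + 40*z**7 - 45*z**6 - 85*z**5/2 + 725*z**4/32 + 255*z**3/16 - 405*z**2/64 - 135*z/64 is an antiderivative of f.
Check: d/dz[40*z**8 + 40*z**7 - 45*z**6 - 85*z**5/2 + 725*z**4/32 + 255*z**3/16 - 405*z**2/64 - 135*z/64] = 320*z**7 + 280*z**6 - 270*z**5 - 425*z**4/2 + 725*z**3/8 + 765*z**2/16 - 405*z/32 - 135/64, which equals f(z).
F(0) = 0; F(-2) = 122045/32.
Integral = F(0) - F(-2) = -122045/32.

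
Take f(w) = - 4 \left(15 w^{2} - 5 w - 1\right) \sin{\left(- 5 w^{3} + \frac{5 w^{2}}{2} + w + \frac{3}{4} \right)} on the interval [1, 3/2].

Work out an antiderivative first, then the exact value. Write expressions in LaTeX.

Antiderivative: F(w) = - 4 \cos{\left(- 5 w^{3} + \frac{5 w^{2}}{2} + w + \frac{3}{4} \right)}; value = 4 \cos{\left(\frac{3}{4} \right)} - 4 \cos{\left(9 \right)}

The substitution u = - 5 w^{3} + \frac{5 w^{2}}{2} + w + \frac{3}{4} works: f is exactly (dF/du)*(du/dw) for that inner function.
F(w) = - 4 \cos{\left(- 5 w^{3} + \frac{5 w^{2}}{2} + w + \frac{3}{4} \right)} is an antiderivative of f.
Check: d/dw[- 4 \cos{\left(- 5 w^{3} + \frac{5 w^{2}}{2} + w + \frac{3}{4} \right)}] = - 60 w^{2} \sin{\left(- 5 w^{3} + \frac{5 w^{2}}{2} + w + \frac{3}{4} \right)} + 20 w \sin{\left(- 5 w^{3} + \frac{5 w^{2}}{2} + w + \frac{3}{4} \right)} + 4 \sin{\left(- 5 w^{3} + \frac{5 w^{2}}{2} + w + \frac{3}{4} \right)}, which equals f(w).
F(3/2) = - 4 \cos{\left(9 \right)}; F(1) = - 4 \cos{\left(\frac{3}{4} \right)}.
Integral = F(3/2) - F(1) = 4 \cos{\left(\frac{3}{4} \right)} - 4 \cos{\left(9 \right)}.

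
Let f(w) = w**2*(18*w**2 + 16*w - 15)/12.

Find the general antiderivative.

F(w) = 3*w**5/10 + w**4/3 - 5*w**3/12 + C

A first test for any F(w): its w-derivative must equal f(w) identically.
Check: d/dw[3*w**5/10 + w**4/3 - 5*w**3/12] = 3*w**4/2 + 4*w**3/3 - 5*w**2/4, which equals f(w).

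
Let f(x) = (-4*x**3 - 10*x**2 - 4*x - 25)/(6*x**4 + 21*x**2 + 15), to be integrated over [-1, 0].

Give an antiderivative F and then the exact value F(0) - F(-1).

Antiderivative: F(x) = -log(x**2 + 5/2)/3 - 5*atan(x)/3; value = -5*pi/12 - log(5/2)/3 + log(7/2)/3

Any candidate F(x) must reproduce f(x) exactly when differentiated.
F(x) = -log(x**2 + 5/2)/3 - 5*atan(x)/3 is an antiderivative of f.
Check: d/dx[-log(x**2 + 5/2)/3 - 5*atan(x)/3] = (-4*x**3 - 10*x**2 - 4*x - 25)/(6*x**4 + 21*x**2 + 15) = f(x).
F(0) = -log(5/2)/3; F(-1) = -log(7/2)/3 + 5*pi/12.
Integral = F(0) - F(-1) = -5*pi/12 - log(5/2)/3 + log(7/2)/3.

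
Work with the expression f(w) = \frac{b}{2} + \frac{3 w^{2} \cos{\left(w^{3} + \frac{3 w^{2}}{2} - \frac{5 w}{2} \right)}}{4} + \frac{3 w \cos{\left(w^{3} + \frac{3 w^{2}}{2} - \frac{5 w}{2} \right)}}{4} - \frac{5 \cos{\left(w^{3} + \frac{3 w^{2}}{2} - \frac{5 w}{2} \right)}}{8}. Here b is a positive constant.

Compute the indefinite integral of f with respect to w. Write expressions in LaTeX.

Integrate term by term and add the pieces.
Check: d/dw[\frac{b w}{2} + \frac{\sin{\left(w^{3} + \frac{3 w^{2}}{2} - \frac{5 w}{2} \right)}}{4}] = \frac{b}{2} + \frac{3 w^{2} \cos{\left(w^{3} + \frac{3 w^{2}}{2} - \frac{5 w}{2} \right)}}{4} + \frac{3 w \cos{\left(w^{3} + \frac{3 w^{2}}{2} - \frac{5 w}{2} \right)}}{4} - \frac{5 \cos{\left(w^{3} + \frac{3 w^{2}}{2} - \frac{5 w}{2} \right)}}{8} = f(w).

F(w) = \frac{b w}{2} + \frac{\sin{\left(w^{3} + \frac{3 w^{2}}{2} - \frac{5 w}{2} \right)}}{4} + C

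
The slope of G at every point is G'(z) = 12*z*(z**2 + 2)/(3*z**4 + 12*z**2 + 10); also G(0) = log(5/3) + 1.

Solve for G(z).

G'(z) matches the chain-rule pattern g'(h)*h' with inner function h(z) = z**4/2 + 2*z**2 + 5/3; substituting u = h(z) collapses the integral.
A general antiderivative is log(z**4/2 + 2*z**2 + 5/3) + C.
The condition gives C = log(5/3) + 1 - (log(5/3)) = 1.
So G(z) = log(z**4/2 + 2*z**2 + 5/3) + 1.
Check: d/dz[log(z**4/2 + 2*z**2 + 5/3) + 1] = (12*z**3 + 24*z)/(3*z**4 + 12*z**2 + 10), which equals G'(z).

G(z) = log(z**4/2 + 2*z**2 + 5/3) + 1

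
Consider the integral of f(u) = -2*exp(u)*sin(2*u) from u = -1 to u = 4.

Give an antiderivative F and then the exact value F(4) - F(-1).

Antiderivative: F(u) = 2*(-sin(2*u) + 2*cos(2*u))*exp(u)/5; value = -2*exp(4)*sin(8)/5 + 4*exp(4)*cos(8)/5 - 2*exp(-1)*sin(2)/5 - 4*exp(-1)*cos(2)/5

For F(u) to be correct the identity F'(u) - f(u) = 0 must hold.
F(u) = 2*(-sin(2*u) + 2*cos(2*u))*exp(u)/5 is an antiderivative of f.
Check: d/du[2*(-sin(2*u) + 2*cos(2*u))*exp(u)/5] = -2*exp(u)*sin(2*u) = f(u).
F(4) = -2*exp(4)*sin(8)/5 + 4*exp(4)*cos(8)/5; F(-1) = 4*exp(-1)*cos(2)/5 + 2*exp(-1)*sin(2)/5.
Integral = F(4) - F(-1) = -2*exp(4)*sin(8)/5 + 4*exp(4)*cos(8)/5 - 2*exp(-1)*sin(2)/5 - 4*exp(-1)*cos(2)/5.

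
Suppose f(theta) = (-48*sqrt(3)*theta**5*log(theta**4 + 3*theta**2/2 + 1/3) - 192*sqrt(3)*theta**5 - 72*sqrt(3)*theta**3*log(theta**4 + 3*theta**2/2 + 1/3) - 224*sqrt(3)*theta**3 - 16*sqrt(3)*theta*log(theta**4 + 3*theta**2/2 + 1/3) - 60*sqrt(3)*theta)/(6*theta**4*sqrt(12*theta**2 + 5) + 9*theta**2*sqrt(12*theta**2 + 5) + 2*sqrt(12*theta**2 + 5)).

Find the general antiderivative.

Recognize the product-rule pattern: f = u'v + uv' with u = -2*sqrt(4*theta**2 + 5/3), v = log(theta**4 + 3*theta**2/2 + 1/3), so integration by parts undoes it.
Check: d/dtheta[-2*sqrt(3)*sqrt(12*theta**2 + 5)*log(theta**4 + 3*theta**2/2 + 1/3)/3] = (-48*sqrt(3)*theta**5*log(theta**4 + 3*theta**2/2 + 1/3) - 192*sqrt(3)*theta**5 - 72*sqrt(3)*theta**3*log(theta**4 + 3*theta**2/2 + 1/3) - 224*sqrt(3)*theta**3 - 16*sqrt(3)*theta*log(theta**4 + 3*theta**2/2 + 1/3) - 60*sqrt(3)*theta)/(6*theta**4*sqrt(12*theta**2 + 5) + 9*theta**2*sqrt(12*theta**2 + 5) + 2*sqrt(12*theta**2 + 5)) = f(theta).

F(theta) = -2*sqrt(3)*sqrt(12*theta**2 + 5)*log(theta**4 + 3*theta**2/2 + 1/3)/3 + C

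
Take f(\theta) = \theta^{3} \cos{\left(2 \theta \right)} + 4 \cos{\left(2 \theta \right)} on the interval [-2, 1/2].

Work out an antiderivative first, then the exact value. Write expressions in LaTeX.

The integrand splits into summands that can be handled one at a time.
F(\theta) = \frac{4 \theta^{3} \sin{\left(2 \theta \right)} + 6 \theta^{2} \cos{\left(2 \theta \right)} - 6 \theta \sin{\left(2 \theta \right)} + 16 \sin{\left(2 \theta \right)} - 3 \cos{\left(2 \theta \right)}}{8} is an antiderivative of f.
Check: d/d\theta[\frac{4 \theta^{3} \sin{\left(2 \theta \right)} + 6 \theta^{2} \cos{\left(2 \theta \right)} - 6 \theta \sin{\left(2 \theta \right)} + 16 \sin{\left(2 \theta \right)} - 3 \cos{\left(2 \theta \right)}}{8}] = \theta^{3} \cos{\left(2 \theta \right)} + 4 \cos{\left(2 \theta \right)} = f(\theta).
F(1/2) = - \frac{3 \cos{\left(1 \right)}}{16} + \frac{27 \sin{\left(1 \right)}}{16}; F(-2) = \frac{21 \cos{\left(4 \right)}}{8} + \frac{\sin{\left(4 \right)}}{2}.
Integral = F(1/2) - F(-2) = - \frac{3 \cos{\left(1 \right)}}{16} - \frac{\sin{\left(4 \right)}}{2} + \frac{27 \sin{\left(1 \right)}}{16} - \frac{21 \cos{\left(4 \right)}}{8}.

Antiderivative: F(\theta) = \frac{4 \theta^{3} \sin{\left(2 \theta \right)} + 6 \theta^{2} \cos{\left(2 \theta \right)} - 6 \theta \sin{\left(2 \theta \right)} + 16 \sin{\left(2 \theta \right)} - 3 \cos{\left(2 \theta \right)}}{8}; value = - \frac{3 \cos{\left(1 \right)}}{16} - \frac{\sin{\left(4 \right)}}{2} + \frac{27 \sin{\left(1 \right)}}{16} - \frac{21 \cos{\left(4 \right)}}{8}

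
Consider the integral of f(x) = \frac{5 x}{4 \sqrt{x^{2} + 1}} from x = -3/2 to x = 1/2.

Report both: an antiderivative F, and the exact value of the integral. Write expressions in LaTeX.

The substitution u = x^{2} + 1 works: f is exactly (dF/du)*(du/dx) for that inner function.
F(x) = \frac{5 \sqrt{x^{2} + 1}}{4} is an antiderivative of f.
Check: d/dx[\frac{5 \sqrt{x^{2} + 1}}{4}] = \frac{5 x}{4 \sqrt{x^{2} + 1}} = f(x).
F(1/2) = \frac{5 \sqrt{5}}{8}; F(-3/2) = \frac{5 \sqrt{13}}{8}.
Integral = F(1/2) - F(-3/2) = - \frac{5 \sqrt{13}}{8} + \frac{5 \sqrt{5}}{8}.

Antiderivative: F(x) = \frac{5 \sqrt{x^{2} + 1}}{4}; value = - \frac{5 \sqrt{13}}{8} + \frac{5 \sqrt{5}}{8}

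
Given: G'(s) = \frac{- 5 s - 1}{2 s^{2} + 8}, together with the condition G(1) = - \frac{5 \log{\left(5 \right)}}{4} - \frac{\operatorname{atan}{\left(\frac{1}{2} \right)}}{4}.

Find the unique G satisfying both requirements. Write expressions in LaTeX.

Differentiate the proposed G(s) back; it has to land on the given G'(s).
A general antiderivative is - \frac{5 \log{\left(s^{2} + 4 \right)}}{4} - \frac{\operatorname{atan}{\left(\frac{s}{2} \right)}}{4} + C.
The condition gives C = - \frac{5 \log{\left(5 \right)}}{4} - \frac{\operatorname{atan}{\left(\frac{1}{2} \right)}}{4} - (- \frac{5 \log{\left(5 \right)}}{4} - \frac{\operatorname{atan}{\left(\frac{1}{2} \right)}}{4}) = 0.
So G(s) = \frac{- 5 \log{\left(s^{2} + 4 \right)} - \operatorname{atan}{\left(\frac{s}{2} \right)}}{4}.
Check: d/ds[\frac{- 5 \log{\left(s^{2} + 4 \right)} - \operatorname{atan}{\left(\frac{s}{2} \right)}}{4}] = \frac{- 5 s - 1}{2 s^{2} + 8} = G'(s).

G(s) = \frac{- 5 \log{\left(s^{2} + 4 \right)} - \operatorname{atan}{\left(\frac{s}{2} \right)}}{4}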